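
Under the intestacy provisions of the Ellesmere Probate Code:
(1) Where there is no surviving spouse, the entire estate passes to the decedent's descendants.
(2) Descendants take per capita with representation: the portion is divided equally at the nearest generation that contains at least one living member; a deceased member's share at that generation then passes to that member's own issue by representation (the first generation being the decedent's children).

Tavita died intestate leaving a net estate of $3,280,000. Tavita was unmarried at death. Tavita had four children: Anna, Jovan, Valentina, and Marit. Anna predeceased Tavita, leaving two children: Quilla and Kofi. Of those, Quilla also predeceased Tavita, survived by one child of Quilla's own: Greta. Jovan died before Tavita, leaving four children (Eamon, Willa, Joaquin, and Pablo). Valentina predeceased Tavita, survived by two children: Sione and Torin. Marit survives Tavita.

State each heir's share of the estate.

The entire $3,280,000 passes to the descendants.
That amount ($3,280,000) is divided into 4 shares of $820,000: Marit takes $820,000; Anna's $820,000 share passes to Anna's issue; Jovan's $820,000 share passes to Jovan's issue; Valentina's $820,000 share passes to Valentina's issue.
Anna's share ($820,000) is divided into 2 shares of $410,000: Kofi takes $410,000; Quilla's $410,000 share passes to Quilla's issue.
Quilla's share ($410,000) passes entirely to Greta.
Jovan's share ($820,000) is divided into 4 shares of $205,000: Eamon, Willa, Joaquin, and Pablo each take $205,000.
Valentina's share ($820,000) is divided into 2 shares of $410,000: Sione and Torin each take $410,000.

Greta: $410,000; Kofi: $410,000; Eamon: $205,000; Willa: $205,000; Joaquin: $205,000; Pablo: $205,000; Sione: $410,000; Torin: $410,000; Marit: $820,000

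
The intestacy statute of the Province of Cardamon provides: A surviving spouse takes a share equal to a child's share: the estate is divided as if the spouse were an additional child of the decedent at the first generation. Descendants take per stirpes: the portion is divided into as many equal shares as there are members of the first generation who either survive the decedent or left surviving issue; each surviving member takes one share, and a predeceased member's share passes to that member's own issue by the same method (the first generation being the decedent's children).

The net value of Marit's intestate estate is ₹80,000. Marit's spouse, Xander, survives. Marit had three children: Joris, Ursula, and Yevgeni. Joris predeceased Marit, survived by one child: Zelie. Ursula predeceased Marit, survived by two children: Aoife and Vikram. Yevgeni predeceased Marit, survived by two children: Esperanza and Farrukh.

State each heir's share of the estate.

The spouse counts as an additional share at the children's level, so there are 4 primary shares of ₹20,000. Xander takes one such share (₹20,000).
The children's combined portion (₹60,000) is divided into 3 shares of ₹20,000: Joris's ₹20,000 share passes to Joris's issue; Ursula's ₹20,000 share passes to Ursula's issue; Yevgeni's ₹20,000 share passes to Yevgeni's issue.
Joris's share (₹20,000) passes entirely to Zelie.
Ursula's share (₹20,000) is divided into 2 shares of ₹10,000: Aoife and Vikram each take ₹10,000.
Yevgeni's share (₹20,000) is divided into 2 shares of ₹10,000: Esperanza and Farrukh each take ₹10,000.

Xander: ₹20,000; Zelie: ₹20,000; Aoife: ₹10,000; Vikram: ₹10,000; Esperanza: ₹10,000; Farrukh: ₹10,000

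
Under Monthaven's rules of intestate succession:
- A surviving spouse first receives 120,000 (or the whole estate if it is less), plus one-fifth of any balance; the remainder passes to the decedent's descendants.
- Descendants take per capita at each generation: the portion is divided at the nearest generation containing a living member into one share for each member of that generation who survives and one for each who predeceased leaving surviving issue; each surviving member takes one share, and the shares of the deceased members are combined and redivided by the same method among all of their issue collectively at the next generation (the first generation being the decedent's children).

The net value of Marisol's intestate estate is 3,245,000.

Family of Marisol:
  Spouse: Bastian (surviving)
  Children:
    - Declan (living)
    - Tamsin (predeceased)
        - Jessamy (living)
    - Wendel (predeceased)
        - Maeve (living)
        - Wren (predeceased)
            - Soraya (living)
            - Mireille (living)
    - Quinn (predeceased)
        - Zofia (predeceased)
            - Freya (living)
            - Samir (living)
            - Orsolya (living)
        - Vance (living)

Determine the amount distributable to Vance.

Vance receives 375,000.

Bastian first takes 120,000, leaving a balance of 3,125,000. Bastian then takes one-fifth of the balance (625,000), for a total of 745,000. The remaining 2,500,000 passes to the descendants.
The descendants' portion (2,500,000) is divided at the children's generation into 4 shares of 625,000. Declan takes 625,000. The 3 shares of the deceased (Tamsin, Wendel, and Quinn) are combined into a pool of 1,875,000.
That pool (1,875,000) is divided at the grandchildren's generation into 5 shares of 375,000. Jessamy, Maeve, and Vance each take 375,000. The 2 shares of the deceased (Wren and Zofia) are combined into a pool of 750,000.
That pool (750,000) is divided at the great-grandchildren's generation equally among Soraya, Mireille, Freya, Samir, and Orsolya: 150,000 each.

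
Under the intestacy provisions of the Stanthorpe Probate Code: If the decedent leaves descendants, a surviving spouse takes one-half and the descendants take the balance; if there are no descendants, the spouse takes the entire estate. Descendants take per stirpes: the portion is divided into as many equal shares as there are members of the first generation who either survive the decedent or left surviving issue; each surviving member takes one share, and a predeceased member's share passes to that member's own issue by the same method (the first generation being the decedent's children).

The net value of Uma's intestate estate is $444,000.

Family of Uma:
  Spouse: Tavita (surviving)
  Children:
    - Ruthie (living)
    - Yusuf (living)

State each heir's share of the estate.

Tavita: $222,000; Ruthie: $111,000; Yusuf: $111,000

Tavita takes one-half of $444,000 = $222,000. The remaining $222,000 passes to the descendants.
The descendants' portion ($222,000) is divided into 2 shares of $111,000: Ruthie and Yusuf each take $111,000.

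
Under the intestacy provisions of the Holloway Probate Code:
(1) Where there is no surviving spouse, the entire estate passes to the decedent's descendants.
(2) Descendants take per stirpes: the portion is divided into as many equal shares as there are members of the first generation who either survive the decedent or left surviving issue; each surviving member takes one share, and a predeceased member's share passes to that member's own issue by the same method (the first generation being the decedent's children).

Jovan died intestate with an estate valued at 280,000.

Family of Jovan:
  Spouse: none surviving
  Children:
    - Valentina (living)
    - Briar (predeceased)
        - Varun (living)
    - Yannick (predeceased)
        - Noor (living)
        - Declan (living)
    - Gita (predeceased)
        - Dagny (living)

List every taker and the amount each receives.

The entire 280,000 passes to the descendants.
That amount (280,000) is divided into 4 shares of 70,000: Valentina takes 70,000; Briar's 70,000 share passes to Briar's issue; Yannick's 70,000 share passes to Yannick's issue; Gita's 70,000 share passes to Gita's issue.
Briar's share (70,000) passes entirely to Varun.
Yannick's share (70,000) is divided into 2 shares of 35,000: Noor and Declan each take 35,000.
Gita's share (70,000) passes entirely to Dagny.

Valentina: 70,000; Varun: 70,000; Noor: 35,000; Declan: 35,000; Dagny: 70,000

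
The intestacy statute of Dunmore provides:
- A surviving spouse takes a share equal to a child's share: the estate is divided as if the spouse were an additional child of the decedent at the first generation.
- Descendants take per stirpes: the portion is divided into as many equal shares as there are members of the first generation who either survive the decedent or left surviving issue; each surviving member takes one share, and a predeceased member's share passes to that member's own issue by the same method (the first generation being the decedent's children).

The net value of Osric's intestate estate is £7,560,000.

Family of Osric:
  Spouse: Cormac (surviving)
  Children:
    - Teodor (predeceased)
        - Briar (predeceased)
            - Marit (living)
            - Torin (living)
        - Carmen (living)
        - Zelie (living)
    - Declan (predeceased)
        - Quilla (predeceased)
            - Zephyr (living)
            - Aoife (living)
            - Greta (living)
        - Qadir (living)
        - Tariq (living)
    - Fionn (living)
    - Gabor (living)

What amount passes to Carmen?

Carmen receives £504,000.

The spouse counts as an additional share at the children's level, so there are 5 primary shares of £1,512,000. Cormac takes one such share (£1,512,000).
The children's combined portion (£6,048,000) is divided into 4 shares of £1,512,000: Fionn and Gabor each take £1,512,000; Teodor's £1,512,000 share passes to Teodor's issue; Declan's £1,512,000 share passes to Declan's issue.
Teodor's share (£1,512,000) is divided into 3 shares of £504,000: Carmen and Zelie each take £504,000; Briar's £504,000 share passes to Briar's issue.
Briar's share (£504,000) is divided into 2 shares of £252,000: Marit and Torin each take £252,000.
Declan's share (£1,512,000) is divided into 3 shares of £504,000: Qadir and Tariq each take £504,000; Quilla's £504,000 share passes to Quilla's issue.
Quilla's share (£504,000) is divided into 3 shares of £168,000: Zephyr, Aoife, and Greta each take £168,000.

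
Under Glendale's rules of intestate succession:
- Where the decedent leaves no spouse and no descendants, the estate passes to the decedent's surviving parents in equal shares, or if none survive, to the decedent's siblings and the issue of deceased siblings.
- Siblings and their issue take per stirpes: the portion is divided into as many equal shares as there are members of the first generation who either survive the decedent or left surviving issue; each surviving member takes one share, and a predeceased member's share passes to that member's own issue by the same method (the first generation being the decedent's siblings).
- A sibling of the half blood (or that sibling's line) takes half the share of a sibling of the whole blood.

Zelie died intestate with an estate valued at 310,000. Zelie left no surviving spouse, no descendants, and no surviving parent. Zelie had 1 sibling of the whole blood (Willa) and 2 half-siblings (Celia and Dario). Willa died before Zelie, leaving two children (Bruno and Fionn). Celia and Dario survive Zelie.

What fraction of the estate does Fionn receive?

Fionn receives 1/4 of the estate.

The entire 310,000 passes to the siblings and their issue.
Counting each half-blood sibling's line as half a unit, there are 2 units in 310,000, so one unit is 155,000. Whole-blood lines (Willa) take 155,000 each; half-blood lines (Celia and Dario) take 77,500 each.
Willa's share (155,000) is divided into 2 shares of 77,500: Bruno and Fionn each take 77,500.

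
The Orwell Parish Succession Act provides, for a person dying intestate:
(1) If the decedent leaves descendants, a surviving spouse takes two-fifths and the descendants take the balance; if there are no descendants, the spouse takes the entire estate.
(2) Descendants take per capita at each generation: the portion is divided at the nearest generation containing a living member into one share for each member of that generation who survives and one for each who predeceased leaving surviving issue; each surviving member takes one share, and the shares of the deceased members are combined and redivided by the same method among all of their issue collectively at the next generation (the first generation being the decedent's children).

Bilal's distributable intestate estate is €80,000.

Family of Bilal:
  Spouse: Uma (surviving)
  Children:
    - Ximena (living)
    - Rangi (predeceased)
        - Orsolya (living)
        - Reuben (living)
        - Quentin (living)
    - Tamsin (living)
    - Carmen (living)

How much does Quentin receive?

Quentin receives €4,000.

Uma takes two-fifths of €80,000 = €32,000. The remaining €48,000 passes to the descendants.
The descendants' portion (€48,000) is divided at the children's generation into 4 shares of €12,000. Ximena, Tamsin, and Carmen each take €12,000. The remaining share for the deceased Rangi (€12,000) is carried to the next generation.
That pool (€12,000) is divided at the grandchildren's generation equally among Orsolya, Reuben, and Quentin: €4,000 each.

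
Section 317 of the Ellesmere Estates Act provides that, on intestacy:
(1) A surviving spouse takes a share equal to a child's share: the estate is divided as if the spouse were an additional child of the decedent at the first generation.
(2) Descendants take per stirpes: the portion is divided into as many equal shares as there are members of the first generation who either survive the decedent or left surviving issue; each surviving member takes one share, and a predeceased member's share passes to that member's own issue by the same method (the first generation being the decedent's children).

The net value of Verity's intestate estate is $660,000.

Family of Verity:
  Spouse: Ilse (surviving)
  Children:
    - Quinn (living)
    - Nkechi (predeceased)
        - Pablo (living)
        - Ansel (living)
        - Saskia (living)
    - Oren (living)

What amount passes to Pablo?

Pablo receives $55,000.

The spouse counts as an additional share at the children's level, so there are 4 primary shares of $165,000. Ilse takes one such share ($165,000).
The children's combined portion ($495,000) is divided into 3 shares of $165,000: Quinn and Oren each take $165,000; Nkechi's $165,000 share passes to Nkechi's issue.
Nkechi's share ($165,000) is divided into 3 shares of $55,000: Pablo, Ansel, and Saskia each take $55,000.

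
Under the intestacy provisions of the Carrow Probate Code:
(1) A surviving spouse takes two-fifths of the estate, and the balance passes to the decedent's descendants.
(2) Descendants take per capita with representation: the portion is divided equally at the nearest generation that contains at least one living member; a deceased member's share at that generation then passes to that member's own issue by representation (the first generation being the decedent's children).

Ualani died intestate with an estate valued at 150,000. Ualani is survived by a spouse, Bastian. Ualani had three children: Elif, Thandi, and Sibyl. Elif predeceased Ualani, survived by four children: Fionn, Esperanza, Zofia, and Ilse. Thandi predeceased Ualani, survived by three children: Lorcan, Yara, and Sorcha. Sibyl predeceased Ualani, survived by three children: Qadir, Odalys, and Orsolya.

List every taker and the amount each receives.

Bastian: 60,000; Fionn: 9,000; Esperanza: 9,000; Zofia: 9,000; Ilse: 9,000; Lorcan: 9,000; Yara: 9,000; Sorcha: 9,000; Qadir: 9,000; Odalys: 9,000; Orsolya: 9,000

Bastian takes two-fifths of 150,000 = 60,000. The remaining 90,000 passes to the descendants.
No child survives, so the initial division is made at the grandchildren's generation.
The descendants' portion (90,000) is divided into 10 shares of 9,000: Fionn, Esperanza, Zofia, Ilse, Lorcan, Yara, Sorcha, Qadir, Odalys, and Orsolya each take 9,000.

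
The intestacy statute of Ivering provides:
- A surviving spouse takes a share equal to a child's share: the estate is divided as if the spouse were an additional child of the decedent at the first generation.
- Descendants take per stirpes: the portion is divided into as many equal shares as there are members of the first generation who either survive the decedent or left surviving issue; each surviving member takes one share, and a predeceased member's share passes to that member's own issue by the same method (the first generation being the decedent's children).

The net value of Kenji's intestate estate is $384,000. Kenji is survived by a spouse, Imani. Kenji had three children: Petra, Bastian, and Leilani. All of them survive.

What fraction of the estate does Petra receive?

The spouse counts as an additional share at the children's level, so there are 4 primary shares of $96,000. Imani takes one such share ($96,000).
The children's combined portion ($288,000) is divided into 3 shares of $96,000: Petra, Bastian, and Leilani each take $96,000.

Petra receives 1/4 of the estate.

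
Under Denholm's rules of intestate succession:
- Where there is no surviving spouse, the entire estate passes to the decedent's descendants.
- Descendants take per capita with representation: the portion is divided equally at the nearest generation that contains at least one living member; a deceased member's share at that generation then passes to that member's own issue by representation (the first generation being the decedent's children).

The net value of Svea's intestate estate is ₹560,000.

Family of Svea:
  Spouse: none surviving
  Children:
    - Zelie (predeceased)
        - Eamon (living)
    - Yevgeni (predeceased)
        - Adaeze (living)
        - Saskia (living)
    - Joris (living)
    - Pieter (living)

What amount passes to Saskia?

The entire ₹560,000 passes to the descendants.
That amount (₹560,000) is divided into 4 shares of ₹140,000: Joris and Pieter each take ₹140,000; Zelie's ₹140,000 share passes to Zelie's issue; Yevgeni's ₹140,000 share passes to Yevgeni's issue.
Zelie's share (₹140,000) passes entirely to Eamon.
Yevgeni's share (₹140,000) is divided into 2 shares of ₹70,000: Adaeze and Saskia each take ₹70,000.

Saskia receives ₹70,000.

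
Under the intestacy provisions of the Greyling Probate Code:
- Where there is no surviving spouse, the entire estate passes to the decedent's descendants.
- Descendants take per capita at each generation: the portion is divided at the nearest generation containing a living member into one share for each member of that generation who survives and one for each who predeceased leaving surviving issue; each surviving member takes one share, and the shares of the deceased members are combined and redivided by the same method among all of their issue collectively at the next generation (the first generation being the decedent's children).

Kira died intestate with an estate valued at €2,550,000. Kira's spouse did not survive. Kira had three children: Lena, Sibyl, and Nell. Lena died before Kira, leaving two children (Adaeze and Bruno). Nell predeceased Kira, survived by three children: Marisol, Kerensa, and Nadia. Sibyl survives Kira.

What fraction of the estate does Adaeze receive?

The entire €2,550,000 passes to the descendants.
That amount (€2,550,000) is divided at the children's generation into 3 shares of €850,000. Sibyl takes €850,000. The 2 shares of the deceased (Lena and Nell) are combined into a pool of €1,700,000.
That pool (€1,700,000) is divided at the grandchildren's generation equally among Adaeze, Bruno, Marisol, Kerensa, and Nadia: €340,000 each.

Adaeze receives 2/15 of the estate.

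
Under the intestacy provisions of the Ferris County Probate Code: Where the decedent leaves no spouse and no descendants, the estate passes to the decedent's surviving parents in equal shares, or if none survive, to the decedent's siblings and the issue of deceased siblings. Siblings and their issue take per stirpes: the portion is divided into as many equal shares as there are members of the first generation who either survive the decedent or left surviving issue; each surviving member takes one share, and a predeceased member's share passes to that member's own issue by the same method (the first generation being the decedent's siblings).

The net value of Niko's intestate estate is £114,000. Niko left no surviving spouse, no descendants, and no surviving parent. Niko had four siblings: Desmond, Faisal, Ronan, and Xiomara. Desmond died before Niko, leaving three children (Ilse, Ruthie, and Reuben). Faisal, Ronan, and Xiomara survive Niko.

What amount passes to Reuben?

Reuben receives £9,500.

The entire £114,000 passes to the siblings and their issue.
That amount (£114,000) is divided into 4 shares of £28,500: Faisal, Ronan, and Xiomara each take £28,500; Desmond's £28,500 share passes to Desmond's issue.
Desmond's share (£28,500) is divided into 3 shares of £9,500: Ilse, Ruthie, and Reuben each take £9,500.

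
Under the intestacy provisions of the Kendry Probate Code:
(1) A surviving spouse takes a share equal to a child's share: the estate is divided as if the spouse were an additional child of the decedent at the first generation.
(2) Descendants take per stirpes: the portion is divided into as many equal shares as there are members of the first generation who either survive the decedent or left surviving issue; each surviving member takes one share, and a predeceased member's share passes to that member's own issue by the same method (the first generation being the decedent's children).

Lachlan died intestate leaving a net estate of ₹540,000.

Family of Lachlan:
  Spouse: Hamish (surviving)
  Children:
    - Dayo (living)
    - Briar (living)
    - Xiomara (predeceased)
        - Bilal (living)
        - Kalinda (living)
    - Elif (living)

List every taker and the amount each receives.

Hamish: ₹108,000; Dayo: ₹108,000; Briar: ₹108,000; Bilal: ₹54,000; Kalinda: ₹54,000; Elif: ₹108,000

The spouse counts as an additional share at the children's level, so there are 5 primary shares of ₹108,000. Hamish takes one such share (₹108,000).
The children's combined portion (₹432,000) is divided into 4 shares of ₹108,000: Dayo, Briar, and Elif each take ₹108,000; Xiomara's ₹108,000 share passes to Xiomara's issue.
Xiomara's share (₹108,000) is divided into 2 shares of ₹54,000: Bilal and Kalinda each take ₹54,000.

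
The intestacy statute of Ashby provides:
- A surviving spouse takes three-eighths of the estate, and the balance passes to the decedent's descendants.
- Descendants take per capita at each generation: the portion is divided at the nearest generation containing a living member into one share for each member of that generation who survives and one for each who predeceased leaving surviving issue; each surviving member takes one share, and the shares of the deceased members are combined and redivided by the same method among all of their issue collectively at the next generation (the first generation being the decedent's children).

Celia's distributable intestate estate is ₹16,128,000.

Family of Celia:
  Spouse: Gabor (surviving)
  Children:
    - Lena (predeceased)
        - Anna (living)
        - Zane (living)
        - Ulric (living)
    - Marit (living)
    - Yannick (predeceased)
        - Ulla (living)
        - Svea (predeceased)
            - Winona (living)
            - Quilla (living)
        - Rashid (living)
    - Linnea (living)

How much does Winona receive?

Winona receives ₹420,000.

Gabor takes three-eighths of ₹16,128,000 = ₹6,048,000. The remaining ₹10,080,000 passes to the descendants.
The descendants' portion (₹10,080,000) is divided at the children's generation into 4 shares of ₹2,520,000. Marit and Linnea each take ₹2,520,000. The 2 shares of the deceased (Lena and Yannick) are combined into a pool of ₹5,040,000.
That pool (₹5,040,000) is divided at the grandchildren's generation into 6 shares of ₹840,000. Anna, Zane, Ulric, Ulla, and Rashid each take ₹840,000. The remaining share for the deceased Svea (₹840,000) is carried to the next generation.
That pool (₹840,000) is divided at the great-grandchildren's generation equally among Winona and Quilla: ₹420,000 each.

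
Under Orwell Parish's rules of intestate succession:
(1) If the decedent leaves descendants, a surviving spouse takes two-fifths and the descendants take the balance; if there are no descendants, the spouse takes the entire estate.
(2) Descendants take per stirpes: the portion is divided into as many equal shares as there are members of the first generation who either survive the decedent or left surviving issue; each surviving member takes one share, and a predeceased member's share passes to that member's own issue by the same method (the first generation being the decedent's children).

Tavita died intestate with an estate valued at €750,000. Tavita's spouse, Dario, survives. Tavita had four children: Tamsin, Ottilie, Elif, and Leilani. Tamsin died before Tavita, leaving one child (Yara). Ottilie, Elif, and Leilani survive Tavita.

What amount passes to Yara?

Yara receives €112,500.

Dario takes two-fifths of €750,000 = €300,000. The remaining €450,000 passes to the descendants.
The descendants' portion (€450,000) is divided into 4 shares of €112,500: Ottilie, Elif, and Leilani each take €112,500; Tamsin's €112,500 share passes to Tamsin's issue.
Tamsin's share (€112,500) passes entirely to Yara.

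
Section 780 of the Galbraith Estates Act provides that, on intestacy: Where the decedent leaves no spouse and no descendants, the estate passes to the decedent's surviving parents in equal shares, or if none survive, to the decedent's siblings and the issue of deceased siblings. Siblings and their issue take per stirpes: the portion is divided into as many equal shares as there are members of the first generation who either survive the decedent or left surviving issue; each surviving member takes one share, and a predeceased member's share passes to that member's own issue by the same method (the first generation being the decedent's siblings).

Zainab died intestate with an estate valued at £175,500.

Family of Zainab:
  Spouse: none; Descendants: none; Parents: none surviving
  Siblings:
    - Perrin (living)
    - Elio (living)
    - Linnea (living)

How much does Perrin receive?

Perrin receives £58,500.

The entire £175,500 passes to the siblings and their issue.
That amount (£175,500) is divided into 3 shares of £58,500: Perrin, Elio, and Linnea each take £58,500.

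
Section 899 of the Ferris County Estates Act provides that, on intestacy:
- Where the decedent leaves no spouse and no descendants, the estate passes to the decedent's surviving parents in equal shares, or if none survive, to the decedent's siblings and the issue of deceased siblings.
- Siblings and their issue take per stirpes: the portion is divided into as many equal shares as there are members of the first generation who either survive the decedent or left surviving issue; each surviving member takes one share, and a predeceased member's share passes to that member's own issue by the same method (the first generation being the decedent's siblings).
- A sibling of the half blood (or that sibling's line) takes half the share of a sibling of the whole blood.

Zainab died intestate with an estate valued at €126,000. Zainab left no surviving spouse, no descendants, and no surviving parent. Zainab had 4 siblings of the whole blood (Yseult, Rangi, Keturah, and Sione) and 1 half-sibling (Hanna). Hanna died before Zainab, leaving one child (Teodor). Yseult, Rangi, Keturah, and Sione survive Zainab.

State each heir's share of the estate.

Yseult: €28,000; Rangi: €28,000; Keturah: €28,000; Teodor: €14,000; Sione: €28,000

The entire €126,000 passes to the siblings and their issue.
Counting each half-blood sibling's line as half a unit, there are 9/2 units in €126,000, so one unit is €28,000. Whole-blood lines (Yseult, Rangi, Keturah, and Sione) take €28,000 each; half-blood lines (Hanna) take €14,000 each.
Hanna's share (€14,000) passes entirely to Teodor.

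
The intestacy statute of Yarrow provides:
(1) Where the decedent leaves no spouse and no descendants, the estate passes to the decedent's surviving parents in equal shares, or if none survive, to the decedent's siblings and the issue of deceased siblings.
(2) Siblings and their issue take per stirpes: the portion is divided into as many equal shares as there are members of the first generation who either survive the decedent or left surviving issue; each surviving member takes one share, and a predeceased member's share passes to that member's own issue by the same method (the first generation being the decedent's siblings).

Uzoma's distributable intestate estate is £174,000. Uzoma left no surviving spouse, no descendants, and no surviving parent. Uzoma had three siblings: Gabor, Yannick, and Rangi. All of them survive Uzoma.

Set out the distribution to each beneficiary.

Gabor: £58,000; Yannick: £58,000; Rangi: £58,000

The entire £174,000 passes to the siblings and their issue.
That amount (£174,000) is divided into 3 shares of £58,000: Gabor, Yannick, and Rangi each take £58,000.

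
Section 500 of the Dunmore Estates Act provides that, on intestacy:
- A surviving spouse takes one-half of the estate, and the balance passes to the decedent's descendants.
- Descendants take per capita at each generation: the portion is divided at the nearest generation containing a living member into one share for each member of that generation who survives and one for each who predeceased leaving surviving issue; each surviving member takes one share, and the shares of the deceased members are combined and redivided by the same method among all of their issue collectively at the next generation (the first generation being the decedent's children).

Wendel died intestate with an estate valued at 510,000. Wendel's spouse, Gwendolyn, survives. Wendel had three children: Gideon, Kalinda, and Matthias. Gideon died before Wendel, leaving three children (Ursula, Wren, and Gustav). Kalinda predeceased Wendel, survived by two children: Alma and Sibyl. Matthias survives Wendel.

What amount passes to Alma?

Alma receives 34,000.

Gwendolyn takes one-half of 510,000 = 255,000. The remaining 255,000 passes to the descendants.
The descendants' portion (255,000) is divided at the children's generation into 3 shares of 85,000. Matthias takes 85,000. The 2 shares of the deceased (Gideon and Kalinda) are combined into a pool of 170,000.
That pool (170,000) is divided at the grandchildren's generation equally among Ursula, Wren, Gustav, Alma, and Sibyl: 34,000 each.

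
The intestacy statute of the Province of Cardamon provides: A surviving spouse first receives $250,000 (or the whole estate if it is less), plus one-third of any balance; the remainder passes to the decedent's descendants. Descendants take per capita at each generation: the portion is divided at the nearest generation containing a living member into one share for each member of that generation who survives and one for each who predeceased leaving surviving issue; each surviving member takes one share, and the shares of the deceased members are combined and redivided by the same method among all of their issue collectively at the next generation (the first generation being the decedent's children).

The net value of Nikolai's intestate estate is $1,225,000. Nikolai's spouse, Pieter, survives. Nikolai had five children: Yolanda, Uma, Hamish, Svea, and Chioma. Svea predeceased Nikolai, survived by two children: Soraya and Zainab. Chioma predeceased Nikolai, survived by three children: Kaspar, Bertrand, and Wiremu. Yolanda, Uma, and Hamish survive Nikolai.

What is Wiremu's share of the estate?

Wiremu receives $52,000.

Pieter first takes $250,000, leaving a balance of $975,000. Pieter then takes one-third of the balance ($325,000), for a total of $575,000. The remaining $650,000 passes to the descendants.
The descendants' portion ($650,000) is divided at the children's generation into 5 shares of $130,000. Yolanda, Uma, and Hamish each take $130,000. The 2 shares of the deceased (Svea and Chioma) are combined into a pool of $260,000.
That pool ($260,000) is divided at the grandchildren's generation equally among Soraya, Zainab, Kaspar, Bertrand, and Wiremu: $52,000 each.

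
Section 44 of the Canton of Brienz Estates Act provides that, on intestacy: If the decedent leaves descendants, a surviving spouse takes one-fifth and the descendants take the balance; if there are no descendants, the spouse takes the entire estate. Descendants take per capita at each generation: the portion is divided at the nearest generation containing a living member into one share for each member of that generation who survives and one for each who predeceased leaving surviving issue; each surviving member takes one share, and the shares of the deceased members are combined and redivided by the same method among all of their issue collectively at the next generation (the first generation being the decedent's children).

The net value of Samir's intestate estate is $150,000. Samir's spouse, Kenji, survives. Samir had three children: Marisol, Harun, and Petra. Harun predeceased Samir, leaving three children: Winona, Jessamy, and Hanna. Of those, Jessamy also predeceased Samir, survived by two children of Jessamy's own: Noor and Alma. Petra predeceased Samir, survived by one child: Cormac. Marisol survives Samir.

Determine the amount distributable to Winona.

Winona receives $20,000.

Kenji takes one-fifth of $150,000 = $30,000. The remaining $120,000 passes to the descendants.
The descendants' portion ($120,000) is divided at the children's generation into 3 shares of $40,000. Marisol takes $40,000. The 2 shares of the deceased (Harun and Petra) are combined into a pool of $80,000.
That pool ($80,000) is divided at the grandchildren's generation into 4 shares of $20,000. Winona, Hanna, and Cormac each take $20,000. The remaining share for the deceased Jessamy ($20,000) is carried to the next generation.
That pool ($20,000) is divided at the great-grandchildren's generation equally among Noor and Alma: $10,000 each.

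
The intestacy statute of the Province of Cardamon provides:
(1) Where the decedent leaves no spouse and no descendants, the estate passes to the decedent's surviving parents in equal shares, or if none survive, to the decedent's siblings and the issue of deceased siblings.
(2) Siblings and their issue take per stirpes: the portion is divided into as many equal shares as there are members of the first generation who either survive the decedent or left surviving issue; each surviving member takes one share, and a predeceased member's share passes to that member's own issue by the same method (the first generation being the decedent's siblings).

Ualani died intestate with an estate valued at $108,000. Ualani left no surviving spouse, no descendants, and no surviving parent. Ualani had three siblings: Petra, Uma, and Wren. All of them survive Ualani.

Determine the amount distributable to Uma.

Uma receives $36,000.

The entire $108,000 passes to the siblings and their issue.
That amount ($108,000) is divided into 3 shares of $36,000: Petra, Uma, and Wren each take $36,000.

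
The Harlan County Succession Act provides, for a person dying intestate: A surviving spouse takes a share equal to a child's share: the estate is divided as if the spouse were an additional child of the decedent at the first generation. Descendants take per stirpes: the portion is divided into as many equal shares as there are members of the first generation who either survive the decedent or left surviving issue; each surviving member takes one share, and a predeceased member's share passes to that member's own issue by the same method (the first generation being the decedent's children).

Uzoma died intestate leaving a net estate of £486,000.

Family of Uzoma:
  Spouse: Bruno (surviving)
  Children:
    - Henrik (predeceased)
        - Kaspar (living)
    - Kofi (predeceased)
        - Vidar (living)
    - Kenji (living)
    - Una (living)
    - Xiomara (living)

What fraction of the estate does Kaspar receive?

Kaspar receives 1/6 of the estate.

The spouse counts as an additional share at the children's level, so there are 6 primary shares of £81,000. Bruno takes one such share (£81,000).
The children's combined portion (£405,000) is divided into 5 shares of £81,000: Kenji, Una, and Xiomara each take £81,000; Henrik's £81,000 share passes to Henrik's issue; Kofi's £81,000 share passes to Kofi's issue.
Henrik's share (£81,000) passes entirely to Kaspar.
Kofi's share (£81,000) passes entirely to Vidar.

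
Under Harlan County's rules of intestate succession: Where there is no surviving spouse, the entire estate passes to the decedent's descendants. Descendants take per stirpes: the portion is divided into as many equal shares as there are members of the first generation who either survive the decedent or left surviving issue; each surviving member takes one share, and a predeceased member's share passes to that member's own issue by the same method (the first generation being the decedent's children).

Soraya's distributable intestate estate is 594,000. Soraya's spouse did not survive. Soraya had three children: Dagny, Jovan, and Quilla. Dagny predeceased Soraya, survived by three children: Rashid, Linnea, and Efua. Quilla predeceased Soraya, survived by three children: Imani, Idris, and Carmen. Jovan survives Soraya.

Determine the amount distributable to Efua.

The entire 594,000 passes to the descendants.
That amount (594,000) is divided into 3 shares of 198,000: Jovan takes 198,000; Dagny's 198,000 share passes to Dagny's issue; Quilla's 198,000 share passes to Quilla's issue.
Dagny's share (198,000) is divided into 3 shares of 66,000: Rashid, Linnea, and Efua each take 66,000.
Quilla's share (198,000) is divided into 3 shares of 66,000: Imani, Idris, and Carmen each take 66,000.

Efua receives 66,000.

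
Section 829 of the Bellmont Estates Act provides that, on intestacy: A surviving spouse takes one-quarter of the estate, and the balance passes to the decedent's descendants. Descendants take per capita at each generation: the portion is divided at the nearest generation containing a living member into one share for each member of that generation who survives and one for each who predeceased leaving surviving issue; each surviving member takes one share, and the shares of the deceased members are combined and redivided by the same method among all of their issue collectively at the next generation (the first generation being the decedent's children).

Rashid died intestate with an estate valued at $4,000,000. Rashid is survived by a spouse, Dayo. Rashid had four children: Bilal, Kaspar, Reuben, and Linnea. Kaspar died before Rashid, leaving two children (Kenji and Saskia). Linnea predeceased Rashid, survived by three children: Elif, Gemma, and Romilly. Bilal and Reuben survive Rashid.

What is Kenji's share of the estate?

Dayo takes one-quarter of $4,000,000 = $1,000,000. The remaining $3,000,000 passes to the descendants.
The descendants' portion ($3,000,000) is divided at the children's generation into 4 shares of $750,000. Bilal and Reuben each take $750,000. The 2 shares of the deceased (Kaspar and Linnea) are combined into a pool of $1,500,000.
That pool ($1,500,000) is divided at the grandchildren's generation equally among Kenji, Saskia, Elif, Gemma, and Romilly: $300,000 each.

Kenji receives $300,000.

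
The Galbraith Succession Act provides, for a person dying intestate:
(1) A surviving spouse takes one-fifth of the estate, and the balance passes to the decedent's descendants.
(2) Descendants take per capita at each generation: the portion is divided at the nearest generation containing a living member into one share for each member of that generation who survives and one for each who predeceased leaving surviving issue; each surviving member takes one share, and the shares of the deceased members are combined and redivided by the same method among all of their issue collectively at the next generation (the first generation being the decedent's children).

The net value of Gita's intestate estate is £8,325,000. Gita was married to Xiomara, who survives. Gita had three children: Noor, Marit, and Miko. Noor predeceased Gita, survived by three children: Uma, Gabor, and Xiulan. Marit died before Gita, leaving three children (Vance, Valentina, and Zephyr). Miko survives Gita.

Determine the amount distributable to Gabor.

Xiomara takes one-fifth of £8,325,000 = £1,665,000. The remaining £6,660,000 passes to the descendants.
The descendants' portion (£6,660,000) is divided at the children's generation into 3 shares of £2,220,000. Miko takes £2,220,000. The 2 shares of the deceased (Noor and Marit) are combined into a pool of £4,440,000.
That pool (£4,440,000) is divided at the grandchildren's generation equally among Uma, Gabor, Xiulan, Vance, Valentina, and Zephyr: £740,000 each.

Gabor receives £740,000.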